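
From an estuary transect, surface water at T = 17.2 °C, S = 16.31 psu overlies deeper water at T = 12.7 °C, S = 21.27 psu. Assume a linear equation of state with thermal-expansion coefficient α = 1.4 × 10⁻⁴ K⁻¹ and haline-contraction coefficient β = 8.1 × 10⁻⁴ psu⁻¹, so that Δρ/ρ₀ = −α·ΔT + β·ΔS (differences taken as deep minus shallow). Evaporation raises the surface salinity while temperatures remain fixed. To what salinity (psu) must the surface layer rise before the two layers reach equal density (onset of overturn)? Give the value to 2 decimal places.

22.05 psu

Neutral buoyancy requires −α(T_deep − T_surf) + β(S_deep − S_surf′) = 0.
S_surf′ = S_deep − (α/β)·ΔT = 21.27 − (1.4 × 10⁻⁴/8.1 × 10⁻⁴)·(-4.5) = 22.0478 psu.
Increase required: 22.0478 − 16.31 = 5.7378 psu.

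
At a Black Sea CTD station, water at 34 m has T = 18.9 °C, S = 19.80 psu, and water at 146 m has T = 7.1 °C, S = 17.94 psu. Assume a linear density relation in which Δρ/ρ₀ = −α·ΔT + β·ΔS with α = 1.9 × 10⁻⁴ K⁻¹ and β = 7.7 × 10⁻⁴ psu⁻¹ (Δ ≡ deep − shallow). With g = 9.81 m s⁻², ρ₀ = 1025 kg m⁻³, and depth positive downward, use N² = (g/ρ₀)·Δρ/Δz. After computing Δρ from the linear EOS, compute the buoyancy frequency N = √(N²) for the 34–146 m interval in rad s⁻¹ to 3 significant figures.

8.42 × 10⁻³ rad s⁻¹

ΔT = -11.8 K, ΔS = -1.86 psu (deep − shallow).
Δρ/ρ₀ = −αΔT + βΔS = 2.242 × 10⁻³ − 1.4322 × 10⁻³ = 8.098 × 10⁻⁴, so Δρ ≈ 0.8300 kg m⁻³.
N² = (g/ρ₀)·Δρ/Δz = g·(Δρ/ρ₀)/Δz = 9.81 × 8.098 × 10⁻⁴ / 112 = 7.0930 × 10⁻⁵ s⁻².
N = √(7.0930 × 10⁻⁵) = 8.4220 × 10⁻³ rad s⁻¹ ≈ 8.42 × 10⁻³ rad s⁻¹.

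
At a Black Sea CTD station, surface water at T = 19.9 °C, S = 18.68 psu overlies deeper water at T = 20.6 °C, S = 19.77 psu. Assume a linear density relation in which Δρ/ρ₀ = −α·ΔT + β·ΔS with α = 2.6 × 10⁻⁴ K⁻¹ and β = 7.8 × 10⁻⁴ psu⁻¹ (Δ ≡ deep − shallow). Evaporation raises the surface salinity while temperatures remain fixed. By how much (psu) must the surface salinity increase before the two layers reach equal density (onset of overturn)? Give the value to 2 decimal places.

0.86 psu

Neutral buoyancy requires −α(T_deep − T_surf) + β(S_deep − S_surf′) = 0.
S_surf′ = S_deep − (α/β)·ΔT = 19.77 − (2.6 × 10⁻⁴/7.8 × 10⁻⁴)·(+0.7) = 19.5367 psu.
Increase required: 19.5367 − 18.68 = 0.8567 psu.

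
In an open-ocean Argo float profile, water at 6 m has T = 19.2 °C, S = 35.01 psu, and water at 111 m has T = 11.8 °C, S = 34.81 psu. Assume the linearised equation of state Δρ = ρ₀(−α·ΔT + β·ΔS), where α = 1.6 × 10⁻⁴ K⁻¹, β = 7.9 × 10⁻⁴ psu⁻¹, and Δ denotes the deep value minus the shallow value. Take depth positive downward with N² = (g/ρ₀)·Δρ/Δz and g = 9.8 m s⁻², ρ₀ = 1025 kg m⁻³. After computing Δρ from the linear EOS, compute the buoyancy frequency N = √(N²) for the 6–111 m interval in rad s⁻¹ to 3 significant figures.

9.79 × 10⁻³ rad s⁻¹

ΔT = -7.4 K, ΔS = -0.20 psu (deep − shallow).
Δρ/ρ₀ = −αΔT + βΔS = 1.184 × 10⁻³ − 1.58 × 10⁻⁴ = 1.026 × 10⁻³, so Δρ ≈ 1.052 kg m⁻³.
N² = (g/ρ₀)·Δρ/Δz = g·(Δρ/ρ₀)/Δz = 9.8 × 1.026 × 10⁻³ / 105 = 9.5760 × 10⁻⁵ s⁻².
N = √(9.5760 × 10⁻⁵) = 9.7857 × 10⁻³ rad s⁻¹ ≈ 9.79 × 10⁻³ rad s⁻¹.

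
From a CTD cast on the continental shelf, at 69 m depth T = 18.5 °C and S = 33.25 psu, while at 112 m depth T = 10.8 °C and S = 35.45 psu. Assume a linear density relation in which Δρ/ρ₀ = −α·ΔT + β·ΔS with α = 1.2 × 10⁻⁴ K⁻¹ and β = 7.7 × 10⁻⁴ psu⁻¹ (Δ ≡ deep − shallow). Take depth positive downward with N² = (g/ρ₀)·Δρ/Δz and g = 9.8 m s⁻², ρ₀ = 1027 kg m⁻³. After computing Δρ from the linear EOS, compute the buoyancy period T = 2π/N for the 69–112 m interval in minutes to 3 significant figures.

4.29 min

ΔT = -7.7 K, ΔS = +2.20 psu (deep − shallow).
Δρ/ρ₀ = −αΔT + βΔS = 9.24 × 10⁻⁴ + 1.694 × 10⁻³ = 2.618 × 10⁻³, so Δρ ≈ 2.689 kg m⁻³.
N² = (g/ρ₀)·Δρ/Δz = g·(Δρ/ρ₀)/Δz = 9.8 × 2.618 × 10⁻³ / 43 = 5.9666 × 10⁻⁴ s⁻².
N = √(5.9666 × 10⁻⁴) = 0.024427 rad s⁻¹ → T = 2π/N = 257.22 s = 4.2870 min ≈ 4.29 min.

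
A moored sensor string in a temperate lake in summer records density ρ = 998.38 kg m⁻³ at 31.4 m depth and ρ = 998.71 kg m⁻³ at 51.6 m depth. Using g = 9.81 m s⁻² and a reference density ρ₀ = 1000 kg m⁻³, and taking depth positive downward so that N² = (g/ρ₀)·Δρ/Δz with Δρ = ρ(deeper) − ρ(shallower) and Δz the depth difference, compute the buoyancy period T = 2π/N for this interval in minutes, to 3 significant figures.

8.27 min

Δρ = 998.71 − 998.38 = 0.33 kg m⁻³ over Δz = 51.6 − 31.4 = 20.2 m.
N² = (9.81/1000) × (0.33/20.2) = 1.6026 × 10⁻⁴ s⁻².
N = √(1.6026 × 10⁻⁴) = 0.012659 rad s⁻¹, so T = 2π/N = 496.34 s = 8.2723 min ≈ 8.27 min.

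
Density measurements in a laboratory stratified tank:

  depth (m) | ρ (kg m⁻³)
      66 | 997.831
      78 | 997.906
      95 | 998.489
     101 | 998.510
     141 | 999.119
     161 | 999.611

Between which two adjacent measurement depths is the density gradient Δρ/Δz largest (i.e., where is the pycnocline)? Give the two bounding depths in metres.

78–95 m

Compute the density gradient over each adjacent pair:
  66–78 m: Δρ/Δz = 0.075/12 = 6.2 × 10⁻³ kg m⁻⁴
  78–95 m: Δρ/Δz = 0.583/17 = 0.034 kg m⁻⁴
  95–101 m: Δρ/Δz = 0.021/6 = 3.5 × 10⁻³ kg m⁻⁴
  101–141 m: Δρ/Δz = 0.609/40 = 0.015 kg m⁻⁴
  141–161 m: Δρ/Δz = 0.492/20 = 0.025 kg m⁻⁴
The largest gradient is in the 78–95 m interval — the pycnocline.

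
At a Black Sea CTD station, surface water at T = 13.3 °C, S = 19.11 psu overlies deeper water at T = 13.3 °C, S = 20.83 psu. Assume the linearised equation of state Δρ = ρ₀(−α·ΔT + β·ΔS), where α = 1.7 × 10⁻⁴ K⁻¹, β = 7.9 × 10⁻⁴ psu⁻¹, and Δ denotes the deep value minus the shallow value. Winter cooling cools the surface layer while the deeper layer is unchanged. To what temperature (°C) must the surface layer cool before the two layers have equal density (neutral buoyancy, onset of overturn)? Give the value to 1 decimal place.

5.3 °C

Neutral buoyancy requires Δρ = 0, i.e. −α(T_deep − T_surf′) + β(S_deep − S_surf) = 0.
T_surf′ = T_deep − (β/α)·ΔS = 13.3 − (7.9 × 10⁻⁴/1.7 × 10⁻⁴)·(+1.72) = 5.307 °C.
Cooling required: 13.3 − (5.307) = 7.993 °C.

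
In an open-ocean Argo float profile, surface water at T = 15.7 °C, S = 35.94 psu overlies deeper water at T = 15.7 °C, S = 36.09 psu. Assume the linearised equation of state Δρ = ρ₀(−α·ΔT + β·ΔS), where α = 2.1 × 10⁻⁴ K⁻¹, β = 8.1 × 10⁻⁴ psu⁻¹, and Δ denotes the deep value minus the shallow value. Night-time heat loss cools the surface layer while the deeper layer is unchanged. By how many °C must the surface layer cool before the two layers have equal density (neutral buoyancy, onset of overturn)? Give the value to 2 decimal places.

0.58 °C

Neutral buoyancy requires Δρ = 0, i.e. −α(T_deep − T_surf′) + β(S_deep − S_surf) = 0.
T_surf′ = T_deep − (β/α)·ΔS = 15.7 − (8.1 × 10⁻⁴/2.1 × 10⁻⁴)·(+0.15) = 15.1214 °C.
Cooling required: 15.7 − (15.1214) = 0.5786 °C.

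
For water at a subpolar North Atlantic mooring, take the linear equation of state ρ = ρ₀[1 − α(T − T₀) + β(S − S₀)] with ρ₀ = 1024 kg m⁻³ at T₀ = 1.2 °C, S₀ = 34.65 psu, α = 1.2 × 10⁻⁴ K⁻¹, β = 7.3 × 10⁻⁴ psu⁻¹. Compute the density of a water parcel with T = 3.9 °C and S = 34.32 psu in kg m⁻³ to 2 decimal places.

1023.42 kg m⁻³

T − T₀ = +2.7 K, S − S₀ = -0.33 psu.
Bracket = 1 − α·(+2.7) + β·(-0.33) = 1 + (-5.649 × 10⁻⁴) = 0.9994351.
ρ = 1024 × 0.9994351 = 1023.42 kg m⁻³.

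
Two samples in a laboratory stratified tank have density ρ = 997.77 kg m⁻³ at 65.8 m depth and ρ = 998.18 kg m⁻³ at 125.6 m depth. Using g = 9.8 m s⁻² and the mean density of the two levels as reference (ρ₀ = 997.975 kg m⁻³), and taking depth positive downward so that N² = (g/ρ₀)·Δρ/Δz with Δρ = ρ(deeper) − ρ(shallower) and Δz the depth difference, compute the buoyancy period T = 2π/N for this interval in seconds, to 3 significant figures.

Δρ = 998.18 − 997.77 = 0.41 kg m⁻³ over Δz = 125.6 − 65.8 = 59.8 m.
N² = (9.8/997.975) × (0.41/59.8) = 6.7327 × 10⁻⁵ s⁻².
N = √(6.7327 × 10⁻⁵) = 8.2053 × 10⁻³ rad s⁻¹, so T = 2π/N = 765.75 s ≈ 766 s.

766 s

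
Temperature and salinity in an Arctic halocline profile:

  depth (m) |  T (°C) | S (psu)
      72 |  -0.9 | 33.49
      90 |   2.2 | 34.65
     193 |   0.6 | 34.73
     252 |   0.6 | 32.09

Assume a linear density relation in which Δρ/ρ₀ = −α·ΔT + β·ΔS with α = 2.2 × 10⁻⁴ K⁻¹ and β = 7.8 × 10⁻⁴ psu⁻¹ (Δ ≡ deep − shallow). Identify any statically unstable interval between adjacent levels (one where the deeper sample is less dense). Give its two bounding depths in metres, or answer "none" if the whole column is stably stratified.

193–252 m

Evaluate Δρ/ρ₀ = −αΔT + βΔS across each adjacent pair:
  72–90 m: −αΔT+βΔS = −(2.2 × 10⁻⁴)(+3.1)+(7.8 × 10⁻⁴)(+1.16) = 2.2 × 10⁻⁴ → stable
  90–193 m: −αΔT+βΔS = −(2.2 × 10⁻⁴)(-1.6)+(7.8 × 10⁻⁴)(+0.08) = 4.1 × 10⁻⁴ → stable
  193–252 m: −αΔT+βΔS = −(2.2 × 10⁻⁴)(+0.0)+(7.8 × 10⁻⁴)(-2.64) = -2.1 × 10⁻³ → UNSTABLE
The 193–252 m interval has Δρ < 0: lighter water underlies denser water.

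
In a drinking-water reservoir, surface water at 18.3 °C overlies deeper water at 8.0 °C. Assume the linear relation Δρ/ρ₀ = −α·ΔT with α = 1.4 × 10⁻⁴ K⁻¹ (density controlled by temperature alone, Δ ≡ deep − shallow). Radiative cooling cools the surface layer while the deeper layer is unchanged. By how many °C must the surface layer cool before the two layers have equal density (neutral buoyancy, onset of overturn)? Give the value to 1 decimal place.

With temperature the only control, equal density requires T_surf′ = T_deep.
T_surf′ = 8.0 °C.
Cooling required: 18.3 − 8.0 = 10.3 °C.

10.3 °C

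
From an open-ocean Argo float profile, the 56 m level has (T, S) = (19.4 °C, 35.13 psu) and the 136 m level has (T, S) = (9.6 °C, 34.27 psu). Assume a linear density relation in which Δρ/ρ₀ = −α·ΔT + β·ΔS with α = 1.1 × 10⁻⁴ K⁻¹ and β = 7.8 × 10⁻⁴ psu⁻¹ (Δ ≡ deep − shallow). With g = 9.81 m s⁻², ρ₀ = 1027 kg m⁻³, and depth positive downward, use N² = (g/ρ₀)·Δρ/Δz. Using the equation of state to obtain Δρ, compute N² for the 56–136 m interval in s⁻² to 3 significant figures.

ΔT = -9.8 K, ΔS = -0.86 psu (deep − shallow).
Δρ/ρ₀ = −αΔT + βΔS = 1.078 × 10⁻³ − 6.708 × 10⁻⁴ = 4.072 × 10⁻⁴, so Δρ ≈ 0.4182 kg m⁻³.
N² = (g/ρ₀)·Δρ/Δz = g·(Δρ/ρ₀)/Δz = 9.81 × 4.072 × 10⁻⁴ / 80 = 4.9933 × 10⁻⁵ s⁻² ≈ 4.99 × 10⁻⁵ s⁻².

4.99 × 10⁻⁵ s⁻²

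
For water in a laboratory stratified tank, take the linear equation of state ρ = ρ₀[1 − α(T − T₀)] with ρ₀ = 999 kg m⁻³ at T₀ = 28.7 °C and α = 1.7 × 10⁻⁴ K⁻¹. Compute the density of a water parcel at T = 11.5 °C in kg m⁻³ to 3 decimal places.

1001.921 kg m⁻³

T − T₀ = -17.2 K.
Bracket = 1 − α·(-17.2) = 1 + (2.924 × 10⁻³) = 1.0029240.
ρ = 999 × 1.0029240 = 1001.921 kg m⁻³.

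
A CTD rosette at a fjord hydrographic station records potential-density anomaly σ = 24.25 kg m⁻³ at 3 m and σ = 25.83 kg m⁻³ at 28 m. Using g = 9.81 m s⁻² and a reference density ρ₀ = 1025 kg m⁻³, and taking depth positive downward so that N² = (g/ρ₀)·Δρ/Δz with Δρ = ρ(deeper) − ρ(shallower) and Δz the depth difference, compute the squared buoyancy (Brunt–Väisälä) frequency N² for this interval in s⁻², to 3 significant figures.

6.05 × 10⁻⁴ s⁻²

Δρ = 1025.83 − 1024.25 = 1.58 kg m⁻³ over Δz = 28 − 3 = 25 m.
N² = (9.81/1025) × (1.58/25) = 6.0487 × 10⁻⁴ s⁻² ≈ 6.05 × 10⁻⁴ s⁻².
A positive N² confirms static stability across the interval.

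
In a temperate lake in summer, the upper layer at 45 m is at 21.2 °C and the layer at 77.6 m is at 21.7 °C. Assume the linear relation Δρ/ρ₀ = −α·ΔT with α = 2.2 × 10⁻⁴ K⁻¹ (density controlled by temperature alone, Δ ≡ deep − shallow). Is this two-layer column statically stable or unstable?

unstable

ΔT = 21.7 − 21.2 = +0.5 K, so Δρ/ρ₀ = −αΔT = -1.10 × 10⁻⁴.
Δρ/ρ₀ < 0, so Δρ < 0: deeper water is lighter → statically unstable; the column would overturn.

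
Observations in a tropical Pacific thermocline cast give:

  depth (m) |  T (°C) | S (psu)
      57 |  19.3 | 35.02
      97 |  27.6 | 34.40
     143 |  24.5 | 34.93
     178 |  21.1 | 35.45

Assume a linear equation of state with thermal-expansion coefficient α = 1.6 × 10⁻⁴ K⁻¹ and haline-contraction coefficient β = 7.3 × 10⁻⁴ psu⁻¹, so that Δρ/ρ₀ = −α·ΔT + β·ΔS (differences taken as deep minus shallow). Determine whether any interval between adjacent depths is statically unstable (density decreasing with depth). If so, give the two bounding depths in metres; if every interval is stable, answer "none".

57–97 m

Evaluate Δρ/ρ₀ = −αΔT + βΔS across each adjacent pair:
  57–97 m: −αΔT+βΔS = −(1.6 × 10⁻⁴)(+8.3)+(7.3 × 10⁻⁴)(-0.62) = -1.8 × 10⁻³ → UNSTABLE
  97–143 m: −αΔT+βΔS = −(1.6 × 10⁻⁴)(-3.1)+(7.3 × 10⁻⁴)(+0.53) = 8.8 × 10⁻⁴ → stable
  143–178 m: −αΔT+βΔS = −(1.6 × 10⁻⁴)(-3.4)+(7.3 × 10⁻⁴)(+0.52) = 9.2 × 10⁻⁴ → stable
The 57–97 m interval has Δρ < 0: lighter water underlies denser water.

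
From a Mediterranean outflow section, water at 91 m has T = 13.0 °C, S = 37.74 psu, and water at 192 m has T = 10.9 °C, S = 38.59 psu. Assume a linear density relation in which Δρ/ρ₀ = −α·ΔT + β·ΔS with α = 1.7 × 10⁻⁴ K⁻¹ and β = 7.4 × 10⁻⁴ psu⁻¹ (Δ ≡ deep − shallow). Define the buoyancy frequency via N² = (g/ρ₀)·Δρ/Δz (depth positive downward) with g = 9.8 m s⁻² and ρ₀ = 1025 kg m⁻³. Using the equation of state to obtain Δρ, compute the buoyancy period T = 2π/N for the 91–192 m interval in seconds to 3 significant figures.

642 s

ΔT = -2.1 K, ΔS = +0.85 psu (deep − shallow).
Δρ/ρ₀ = −αΔT + βΔS = 3.57 × 10⁻⁴ + 6.29 × 10⁻⁴ = 9.86 × 10⁻⁴, so Δρ ≈ 1.011 kg m⁻³.
N² = (g/ρ₀)·Δρ/Δz = g·(Δρ/ρ₀)/Δz = 9.8 × 9.86 × 10⁻⁴ / 101 = 9.5671 × 10⁻⁵ s⁻².
N = √(9.5671 × 10⁻⁵) = 9.7812 × 10⁻³ rad s⁻¹ → T = 2π/N = 642.37 s ≈ 642 s.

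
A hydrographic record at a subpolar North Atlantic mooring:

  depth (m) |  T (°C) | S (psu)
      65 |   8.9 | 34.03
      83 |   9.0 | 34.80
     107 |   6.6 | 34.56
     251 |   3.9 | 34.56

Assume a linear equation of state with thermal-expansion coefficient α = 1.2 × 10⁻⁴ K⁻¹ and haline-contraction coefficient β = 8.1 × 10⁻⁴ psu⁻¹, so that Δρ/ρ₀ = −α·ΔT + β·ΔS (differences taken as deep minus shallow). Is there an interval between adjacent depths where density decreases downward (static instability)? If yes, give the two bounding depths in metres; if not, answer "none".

Evaluate Δρ/ρ₀ = −αΔT + βΔS across each adjacent pair:
  65–83 m: −αΔT+βΔS = −(1.2 × 10⁻⁴)(+0.1)+(8.1 × 10⁻⁴)(+0.77) = 6.1 × 10⁻⁴ → stable
  83–107 m: −αΔT+βΔS = −(1.2 × 10⁻⁴)(-2.4)+(8.1 × 10⁻⁴)(-0.24) = 9.4 × 10⁻⁵ → stable
  107–251 m: −αΔT+βΔS = −(1.2 × 10⁻⁴)(-2.7)+(8.1 × 10⁻⁴)(+0.00) = 3.2 × 10⁻⁴ → stable
Every interval has Δρ > 0: the column is stably stratified throughout.

none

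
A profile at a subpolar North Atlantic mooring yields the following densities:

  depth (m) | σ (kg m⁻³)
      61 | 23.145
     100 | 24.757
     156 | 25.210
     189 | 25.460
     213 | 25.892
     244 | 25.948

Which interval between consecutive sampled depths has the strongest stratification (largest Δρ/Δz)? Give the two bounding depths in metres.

Compute the density gradient over each adjacent pair:
  61–100 m: Δρ/Δz = 1.612/39 = 0.041 kg m⁻⁴
  100–156 m: Δρ/Δz = 0.453/56 = 8.1 × 10⁻³ kg m⁻⁴
  156–189 m: Δρ/Δz = 0.250/33 = 7.6 × 10⁻³ kg m⁻⁴
  189–213 m: Δρ/Δz = 0.432/24 = 0.018 kg m⁻⁴
  213–244 m: Δρ/Δz = 0.056/31 = 1.8 × 10⁻³ kg m⁻⁴
The largest gradient is in the 61–100 m interval — the pycnocline.

61–100 m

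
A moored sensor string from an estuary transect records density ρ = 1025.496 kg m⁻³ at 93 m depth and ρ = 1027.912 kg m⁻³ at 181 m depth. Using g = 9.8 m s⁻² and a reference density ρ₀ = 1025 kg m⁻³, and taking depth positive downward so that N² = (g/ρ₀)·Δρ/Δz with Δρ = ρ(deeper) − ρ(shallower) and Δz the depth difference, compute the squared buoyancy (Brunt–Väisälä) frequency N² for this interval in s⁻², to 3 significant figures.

2.62 × 10⁻⁴ s⁻²

Δρ = 1027.912 − 1025.496 = 2.416 kg m⁻³ over Δz = 181 − 93 = 88 m.
N² = (9.8/1025) × (2.416/88) = 2.6249 × 10⁻⁴ s⁻² ≈ 2.62 × 10⁻⁴ s⁻².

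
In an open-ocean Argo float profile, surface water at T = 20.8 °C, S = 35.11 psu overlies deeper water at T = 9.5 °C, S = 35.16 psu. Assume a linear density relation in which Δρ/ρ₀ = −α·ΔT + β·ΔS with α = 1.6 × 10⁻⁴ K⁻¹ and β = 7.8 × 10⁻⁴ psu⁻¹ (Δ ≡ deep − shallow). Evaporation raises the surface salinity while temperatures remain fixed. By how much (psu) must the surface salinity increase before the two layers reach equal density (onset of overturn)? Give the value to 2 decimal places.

Neutral buoyancy requires −α(T_deep − T_surf) + β(S_deep − S_surf′) = 0.
S_surf′ = S_deep − (α/β)·ΔT = 35.16 − (1.6 × 10⁻⁴/7.8 × 10⁻⁴)·(-11.3) = 37.4779 psu.
Increase required: 37.4779 − 35.11 = 2.3679 psu.

2.37 psu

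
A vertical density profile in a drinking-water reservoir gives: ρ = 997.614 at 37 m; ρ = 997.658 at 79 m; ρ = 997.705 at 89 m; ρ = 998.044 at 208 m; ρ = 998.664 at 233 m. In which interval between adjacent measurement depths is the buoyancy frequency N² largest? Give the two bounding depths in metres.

Compute the density gradient over each adjacent pair:
  37–79 m: Δρ/Δz = 0.044/42 = 1.0 × 10⁻³ kg m⁻⁴
  79–89 m: Δρ/Δz = 0.047/10 = 4.7 × 10⁻³ kg m⁻⁴
  89–208 m: Δρ/Δz = 0.339/119 = 2.8 × 10⁻³ kg m⁻⁴
  208–233 m: Δρ/Δz = 0.620/25 = 0.025 kg m⁻⁴
The largest gradient is in the 208–233 m interval — the pycnocline.

208–233 m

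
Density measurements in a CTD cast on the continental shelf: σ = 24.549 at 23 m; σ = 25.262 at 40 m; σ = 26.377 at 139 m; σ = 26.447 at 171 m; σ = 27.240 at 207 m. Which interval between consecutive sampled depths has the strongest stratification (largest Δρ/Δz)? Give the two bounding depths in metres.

23–40 m

Compute the density gradient over each adjacent pair:
  23–40 m: Δρ/Δz = 0.713/17 = 0.042 kg m⁻⁴
  40–139 m: Δρ/Δz = 1.115/99 = 0.011 kg m⁻⁴
  139–171 m: Δρ/Δz = 0.070/32 = 2.2 × 10⁻³ kg m⁻⁴
  171–207 m: Δρ/Δz = 0.793/36 = 0.022 kg m⁻⁴
The largest gradient is in the 23–40 m interval — the pycnocline.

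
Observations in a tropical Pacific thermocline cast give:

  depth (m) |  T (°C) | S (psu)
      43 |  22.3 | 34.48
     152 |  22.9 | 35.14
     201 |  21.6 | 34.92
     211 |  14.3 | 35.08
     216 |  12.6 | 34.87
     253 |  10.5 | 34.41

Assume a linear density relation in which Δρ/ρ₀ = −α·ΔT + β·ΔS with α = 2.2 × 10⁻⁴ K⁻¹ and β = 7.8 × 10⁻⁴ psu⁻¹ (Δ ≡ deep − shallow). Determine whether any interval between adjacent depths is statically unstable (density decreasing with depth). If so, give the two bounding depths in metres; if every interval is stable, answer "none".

Evaluate Δρ/ρ₀ = −αΔT + βΔS across each adjacent pair:
  43–152 m: −αΔT+βΔS = −(2.2 × 10⁻⁴)(+0.6)+(7.8 × 10⁻⁴)(+0.66) = 3.8 × 10⁻⁴ → stable
  152–201 m: −αΔT+βΔS = −(2.2 × 10⁻⁴)(-1.3)+(7.8 × 10⁻⁴)(-0.22) = 1.1 × 10⁻⁴ → stable
  201–211 m: −αΔT+βΔS = −(2.2 × 10⁻⁴)(-7.3)+(7.8 × 10⁻⁴)(+0.16) = 1.7 × 10⁻³ → stable
  211–216 m: −αΔT+βΔS = −(2.2 × 10⁻⁴)(-1.7)+(7.8 × 10⁻⁴)(-0.21) = 2.1 × 10⁻⁴ → stable
  216–253 m: −αΔT+βΔS = −(2.2 × 10⁻⁴)(-2.1)+(7.8 × 10⁻⁴)(-0.46) = 1.0 × 10⁻⁴ → stable
Every interval has Δρ > 0: the column is stably stratified throughout.

none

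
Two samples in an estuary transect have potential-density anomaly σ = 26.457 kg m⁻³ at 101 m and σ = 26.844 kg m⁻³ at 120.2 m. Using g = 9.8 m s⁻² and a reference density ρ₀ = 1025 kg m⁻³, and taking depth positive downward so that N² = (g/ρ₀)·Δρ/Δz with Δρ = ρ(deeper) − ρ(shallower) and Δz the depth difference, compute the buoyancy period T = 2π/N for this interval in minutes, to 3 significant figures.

Δρ = 1026.844 − 1026.457 = 0.387 kg m⁻³ over Δz = 120.2 − 101 = 19.2 m.
N² = (9.8/1025) × (0.387/19.2) = 1.9271 × 10⁻⁴ s⁻².
N = √(1.9271 × 10⁻⁴) = 0.013882 rad s⁻¹, so T = 2π/N = 452.61 s = 7.5435 min ≈ 7.54 min.

7.54 min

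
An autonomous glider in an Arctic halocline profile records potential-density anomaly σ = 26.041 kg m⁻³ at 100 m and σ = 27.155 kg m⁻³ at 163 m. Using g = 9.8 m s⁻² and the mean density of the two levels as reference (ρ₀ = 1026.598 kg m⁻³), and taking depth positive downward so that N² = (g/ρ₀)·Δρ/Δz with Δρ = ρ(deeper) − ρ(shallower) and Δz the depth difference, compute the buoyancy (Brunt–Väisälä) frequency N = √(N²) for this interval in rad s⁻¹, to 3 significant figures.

0.0130 rad s⁻¹

Δρ = 1027.155 − 1026.041 = 1.114 kg m⁻³ over Δz = 163 − 100 = 63 m.
N² = (9.8/1026.598) × (1.114/63) = 1.6880 × 10⁻⁴ s⁻².
N = √(1.6880 × 10⁻⁴) = 0.012992 rad s⁻¹ ≈ 0.0130 rad s⁻¹.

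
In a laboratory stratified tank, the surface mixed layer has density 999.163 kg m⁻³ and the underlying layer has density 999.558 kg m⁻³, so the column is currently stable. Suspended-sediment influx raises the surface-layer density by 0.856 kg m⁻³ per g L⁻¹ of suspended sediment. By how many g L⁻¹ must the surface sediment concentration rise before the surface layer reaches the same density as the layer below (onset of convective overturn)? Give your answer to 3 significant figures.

Density deficit of the surface layer: 999.558 − 999.163 = 0.395 kg m⁻³.
Required change = 0.395 / 0.856 = 0.461 g L⁻¹.

0.461 g L⁻¹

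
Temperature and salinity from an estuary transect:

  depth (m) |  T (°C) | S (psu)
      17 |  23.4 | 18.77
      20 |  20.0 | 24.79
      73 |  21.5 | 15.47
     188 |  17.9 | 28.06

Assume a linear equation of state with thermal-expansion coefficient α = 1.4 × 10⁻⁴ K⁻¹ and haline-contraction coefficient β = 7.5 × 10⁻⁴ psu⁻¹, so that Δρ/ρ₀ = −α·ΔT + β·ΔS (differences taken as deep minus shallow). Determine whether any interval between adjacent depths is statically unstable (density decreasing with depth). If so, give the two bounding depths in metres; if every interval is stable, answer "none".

Evaluate Δρ/ρ₀ = −αΔT + βΔS across each adjacent pair:
  17–20 m: −αΔT+βΔS = −(1.4 × 10⁻⁴)(-3.4)+(7.5 × 10⁻⁴)(+6.02) = 5.0 × 10⁻³ → stable
  20–73 m: −αΔT+βΔS = −(1.4 × 10⁻⁴)(+1.5)+(7.5 × 10⁻⁴)(-9.32) = -7.2 × 10⁻³ → UNSTABLE
  73–188 m: −αΔT+βΔS = −(1.4 × 10⁻⁴)(-3.6)+(7.5 × 10⁻⁴)(+12.59) = 9.9 × 10⁻³ → stable
The 20–73 m interval has Δρ < 0: lighter water underlies denser water.

20–73 m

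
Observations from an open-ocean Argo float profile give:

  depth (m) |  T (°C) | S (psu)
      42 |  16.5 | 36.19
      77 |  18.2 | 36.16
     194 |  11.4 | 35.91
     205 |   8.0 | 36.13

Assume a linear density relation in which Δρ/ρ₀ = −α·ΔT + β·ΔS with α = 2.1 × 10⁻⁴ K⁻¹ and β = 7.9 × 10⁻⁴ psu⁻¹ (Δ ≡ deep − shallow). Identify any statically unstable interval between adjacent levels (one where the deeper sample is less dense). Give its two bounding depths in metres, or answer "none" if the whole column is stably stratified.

Evaluate Δρ/ρ₀ = −αΔT + βΔS across each adjacent pair:
  42–77 m: −αΔT+βΔS = −(2.1 × 10⁻⁴)(+1.7)+(7.9 × 10⁻⁴)(-0.03) = -3.8 × 10⁻⁴ → UNSTABLE
  77–194 m: −αΔT+βΔS = −(2.1 × 10⁻⁴)(-6.8)+(7.9 × 10⁻⁴)(-0.25) = 1.2 × 10⁻³ → stable
  194–205 m: −αΔT+βΔS = −(2.1 × 10⁻⁴)(-3.4)+(7.9 × 10⁻⁴)(+0.22) = 8.9 × 10⁻⁴ → stable
The 42–77 m interval has Δρ < 0: lighter water underlies denser water.

42–77 m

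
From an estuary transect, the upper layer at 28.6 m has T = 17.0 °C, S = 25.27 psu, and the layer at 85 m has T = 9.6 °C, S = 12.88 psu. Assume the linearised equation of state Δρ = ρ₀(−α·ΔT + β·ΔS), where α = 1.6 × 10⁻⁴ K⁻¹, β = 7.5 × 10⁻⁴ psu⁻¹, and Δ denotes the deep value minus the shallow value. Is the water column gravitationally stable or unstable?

ΔT = 9.6 − 17.0 = -7.4 K and ΔS = 12.88 − 25.27 = -12.39 psu (deep − shallow).
−αΔT = 1.184 × 10⁻³; βΔS = -9.2925 × 10⁻³; sum Δρ/ρ₀ = -8.1085 × 10⁻³.
Δρ/ρ₀ < 0, so Δρ < 0: deeper water is lighter → statically unstable; the column would overturn.

unstable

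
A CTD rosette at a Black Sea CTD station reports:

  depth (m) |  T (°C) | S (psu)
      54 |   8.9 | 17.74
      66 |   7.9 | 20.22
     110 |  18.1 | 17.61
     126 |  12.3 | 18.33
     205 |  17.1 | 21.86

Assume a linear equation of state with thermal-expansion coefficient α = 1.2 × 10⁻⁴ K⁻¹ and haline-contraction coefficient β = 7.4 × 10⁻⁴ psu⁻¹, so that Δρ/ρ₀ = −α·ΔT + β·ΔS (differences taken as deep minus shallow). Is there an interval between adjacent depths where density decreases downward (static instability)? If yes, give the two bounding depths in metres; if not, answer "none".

66–110 m

Evaluate Δρ/ρ₀ = −αΔT + βΔS across each adjacent pair:
  54–66 m: −αΔT+βΔS = −(1.2 × 10⁻⁴)(-1.0)+(7.4 × 10⁻⁴)(+2.48) = 2.0 × 10⁻³ → stable
  66–110 m: −αΔT+βΔS = −(1.2 × 10⁻⁴)(+10.2)+(7.4 × 10⁻⁴)(-2.61) = -3.2 × 10⁻³ → UNSTABLE
  110–126 m: −αΔT+βΔS = −(1.2 × 10⁻⁴)(-5.8)+(7.4 × 10⁻⁴)(+0.72) = 1.2 × 10⁻³ → stable
  126–205 m: −αΔT+βΔS = −(1.2 × 10⁻⁴)(+4.8)+(7.4 × 10⁻⁴)(+3.53) = 2.0 × 10⁻³ → stable
The 66–110 m interval has Δρ < 0: lighter water underlies denser water.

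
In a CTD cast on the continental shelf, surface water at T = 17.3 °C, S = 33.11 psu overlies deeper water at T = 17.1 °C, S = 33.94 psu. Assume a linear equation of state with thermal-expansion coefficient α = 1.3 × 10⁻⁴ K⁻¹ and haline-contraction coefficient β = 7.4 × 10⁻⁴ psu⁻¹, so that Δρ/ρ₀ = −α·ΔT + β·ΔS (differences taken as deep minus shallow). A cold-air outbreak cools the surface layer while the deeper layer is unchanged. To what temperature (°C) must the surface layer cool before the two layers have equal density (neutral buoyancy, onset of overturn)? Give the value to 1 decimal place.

Neutral buoyancy requires Δρ = 0, i.e. −α(T_deep − T_surf′) + β(S_deep − S_surf) = 0.
T_surf′ = T_deep − (β/α)·ΔS = 17.1 − (7.4 × 10⁻⁴/1.3 × 10⁻⁴)·(+0.83) = 12.375 °C.
Cooling required: 17.3 − (12.375) = 4.925 °C.

12.4 °C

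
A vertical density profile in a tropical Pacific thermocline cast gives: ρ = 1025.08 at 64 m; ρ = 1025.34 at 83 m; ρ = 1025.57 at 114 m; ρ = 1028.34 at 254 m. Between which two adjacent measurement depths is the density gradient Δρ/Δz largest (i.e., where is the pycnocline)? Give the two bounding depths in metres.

Compute the density gradient over each adjacent pair:
  64–83 m: Δρ/Δz = 0.26/19 = 0.014 kg m⁻⁴
  83–114 m: Δρ/Δz = 0.23/31 = 7.4 × 10⁻³ kg m⁻⁴
  114–254 m: Δρ/Δz = 2.77/140 = 0.020 kg m⁻⁴
The largest gradient is in the 114–254 m interval — the pycnocline.

114–254 m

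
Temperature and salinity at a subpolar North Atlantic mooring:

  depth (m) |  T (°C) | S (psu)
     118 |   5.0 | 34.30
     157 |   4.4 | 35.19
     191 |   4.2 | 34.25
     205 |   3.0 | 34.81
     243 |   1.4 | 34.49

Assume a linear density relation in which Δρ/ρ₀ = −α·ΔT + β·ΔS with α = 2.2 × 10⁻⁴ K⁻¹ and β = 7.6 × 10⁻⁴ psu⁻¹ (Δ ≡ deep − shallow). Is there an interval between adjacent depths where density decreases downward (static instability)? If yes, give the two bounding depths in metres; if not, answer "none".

Evaluate Δρ/ρ₀ = −αΔT + βΔS across each adjacent pair:
  118–157 m: −αΔT+βΔS = −(2.2 × 10⁻⁴)(-0.6)+(7.6 × 10⁻⁴)(+0.89) = 8.1 × 10⁻⁴ → stable
  157–191 m: −αΔT+βΔS = −(2.2 × 10⁻⁴)(-0.2)+(7.6 × 10⁻⁴)(-0.94) = -6.7 × 10⁻⁴ → UNSTABLE
  191–205 m: −αΔT+βΔS = −(2.2 × 10⁻⁴)(-1.2)+(7.6 × 10⁻⁴)(+0.56) = 6.9 × 10⁻⁴ → stable
  205–243 m: −αΔT+βΔS = −(2.2 × 10⁻⁴)(-1.6)+(7.6 × 10⁻⁴)(-0.32) = 1.1 × 10⁻⁴ → stable
The 157–191 m interval has Δρ < 0: lighter water underlies denser water.

157–191 m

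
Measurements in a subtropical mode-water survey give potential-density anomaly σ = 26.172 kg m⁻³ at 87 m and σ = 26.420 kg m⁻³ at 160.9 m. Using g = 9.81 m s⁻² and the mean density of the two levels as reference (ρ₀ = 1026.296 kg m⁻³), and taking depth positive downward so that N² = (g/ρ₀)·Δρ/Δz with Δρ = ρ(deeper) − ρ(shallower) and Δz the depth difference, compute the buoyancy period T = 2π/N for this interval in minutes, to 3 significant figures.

18.5 min

Δρ = 1026.420 − 1026.172 = 0.248 kg m⁻³ over Δz = 160.9 − 87 = 73.9 m.
N² = (9.81/1026.296) × (0.248/73.9) = 3.2078 × 10⁻⁵ s⁻².
N = √(3.2078 × 10⁻⁵) = 5.6637 × 10⁻³ rad s⁻¹, so T = 2π/N = 1.1094 × 10³ s = 18.490 min ≈ 18.5 min.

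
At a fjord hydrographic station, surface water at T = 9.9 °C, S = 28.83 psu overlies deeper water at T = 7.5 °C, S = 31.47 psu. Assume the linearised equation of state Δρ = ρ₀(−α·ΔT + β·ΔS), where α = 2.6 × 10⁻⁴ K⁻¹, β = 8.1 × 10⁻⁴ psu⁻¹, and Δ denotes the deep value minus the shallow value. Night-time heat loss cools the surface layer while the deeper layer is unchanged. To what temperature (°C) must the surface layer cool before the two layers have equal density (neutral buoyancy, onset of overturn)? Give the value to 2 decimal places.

Neutral buoyancy requires Δρ = 0, i.e. −α(T_deep − T_surf′) + β(S_deep − S_surf) = 0.
T_surf′ = T_deep − (β/α)·ΔS = 7.5 − (8.1 × 10⁻⁴/2.6 × 10⁻⁴)·(+2.64) = -0.7246 °C.
Cooling required: 9.9 − (-0.7246) = 10.6246 °C.

-0.72 °C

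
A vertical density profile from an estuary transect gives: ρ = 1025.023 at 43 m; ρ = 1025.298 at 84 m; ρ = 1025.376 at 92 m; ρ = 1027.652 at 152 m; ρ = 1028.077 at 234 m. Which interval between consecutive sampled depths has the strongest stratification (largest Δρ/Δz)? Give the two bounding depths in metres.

Compute the density gradient over each adjacent pair:
  43–84 m: Δρ/Δz = 0.275/41 = 6.7 × 10⁻³ kg m⁻⁴
  84–92 m: Δρ/Δz = 0.078/8 = 9.7 × 10⁻³ kg m⁻⁴
  92–152 m: Δρ/Δz = 2.276/60 = 0.038 kg m⁻⁴
  152–234 m: Δρ/Δz = 0.425/82 = 5.2 × 10⁻³ kg m⁻⁴
The largest gradient is in the 92–152 m interval — the pycnocline.

92–152 m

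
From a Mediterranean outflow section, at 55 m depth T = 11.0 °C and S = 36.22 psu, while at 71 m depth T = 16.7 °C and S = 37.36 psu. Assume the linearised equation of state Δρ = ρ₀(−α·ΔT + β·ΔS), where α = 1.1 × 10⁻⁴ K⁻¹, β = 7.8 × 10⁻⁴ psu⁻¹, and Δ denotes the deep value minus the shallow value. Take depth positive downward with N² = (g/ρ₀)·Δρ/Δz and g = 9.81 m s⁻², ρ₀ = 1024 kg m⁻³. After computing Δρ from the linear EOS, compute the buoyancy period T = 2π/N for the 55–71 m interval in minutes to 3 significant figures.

8.26 min

ΔT = +5.7 K, ΔS = +1.14 psu (deep − shallow).
Δρ/ρ₀ = −αΔT + βΔS = -6.27 × 10⁻⁴ + 8.892 × 10⁻⁴ = 2.622 × 10⁻⁴, so Δρ ≈ 0.2685 kg m⁻³.
N² = (g/ρ₀)·Δρ/Δz = g·(Δρ/ρ₀)/Δz = 9.81 × 2.622 × 10⁻⁴ / 16 = 1.6076 × 10⁻⁴ s⁻².
N = √(1.6076 × 10⁻⁴) = 0.012679 rad s⁻¹ → T = 2π/N = 495.56 s = 8.2593 min ≈ 8.26 min.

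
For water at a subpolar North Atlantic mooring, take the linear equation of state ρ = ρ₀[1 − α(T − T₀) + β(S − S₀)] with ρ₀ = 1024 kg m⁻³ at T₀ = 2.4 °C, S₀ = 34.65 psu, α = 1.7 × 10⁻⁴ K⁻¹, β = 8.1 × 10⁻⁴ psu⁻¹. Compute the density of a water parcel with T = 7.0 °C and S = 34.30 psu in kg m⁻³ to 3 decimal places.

T − T₀ = +4.6 K, S − S₀ = -0.35 psu.
Bracket = 1 − α·(+4.6) + β·(-0.35) = 1 + (-1.0655 × 10⁻³) = 0.9989345.
ρ = 1024 × 0.9989345 = 1022.909 kg m⁻³.

1022.909 kg m⁻³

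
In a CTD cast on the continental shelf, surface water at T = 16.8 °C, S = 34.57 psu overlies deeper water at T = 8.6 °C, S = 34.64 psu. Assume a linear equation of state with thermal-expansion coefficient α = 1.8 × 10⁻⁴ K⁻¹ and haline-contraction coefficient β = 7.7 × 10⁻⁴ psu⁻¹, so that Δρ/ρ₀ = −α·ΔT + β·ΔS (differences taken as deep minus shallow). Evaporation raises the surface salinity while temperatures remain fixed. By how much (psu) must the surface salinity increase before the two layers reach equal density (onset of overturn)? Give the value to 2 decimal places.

1.99 psu

Neutral buoyancy requires −α(T_deep − T_surf) + β(S_deep − S_surf′) = 0.
S_surf′ = S_deep − (α/β)·ΔT = 34.64 − (1.8 × 10⁻⁴/7.7 × 10⁻⁴)·(-8.2) = 36.5569 psu.
Increase required: 36.5569 − 34.57 = 1.9869 psu.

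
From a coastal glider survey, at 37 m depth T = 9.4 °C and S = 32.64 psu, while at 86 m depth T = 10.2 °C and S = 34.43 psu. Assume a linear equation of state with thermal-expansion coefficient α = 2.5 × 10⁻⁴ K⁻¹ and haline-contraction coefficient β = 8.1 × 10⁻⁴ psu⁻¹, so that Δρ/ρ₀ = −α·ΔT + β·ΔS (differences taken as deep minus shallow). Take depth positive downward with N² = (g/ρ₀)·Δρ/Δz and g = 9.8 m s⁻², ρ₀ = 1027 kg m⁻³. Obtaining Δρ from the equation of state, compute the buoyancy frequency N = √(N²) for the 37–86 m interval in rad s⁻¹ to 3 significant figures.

ΔT = +0.8 K, ΔS = +1.79 psu (deep − shallow).
Δρ/ρ₀ = −αΔT + βΔS = -2.00 × 10⁻⁴ + 1.4499 × 10⁻³ = 1.2499 × 10⁻³, so Δρ ≈ 1.284 kg m⁻³.
N² = (g/ρ₀)·Δρ/Δz = g·(Δρ/ρ₀)/Δz = 9.8 × 1.2499 × 10⁻³ / 49 = 2.4998 × 10⁻⁴ s⁻².
N = √(2.4998 × 10⁻⁴) = 0.015811 rad s⁻¹ ≈ 0.0158 rad s⁻¹.

0.0158 rad s⁻¹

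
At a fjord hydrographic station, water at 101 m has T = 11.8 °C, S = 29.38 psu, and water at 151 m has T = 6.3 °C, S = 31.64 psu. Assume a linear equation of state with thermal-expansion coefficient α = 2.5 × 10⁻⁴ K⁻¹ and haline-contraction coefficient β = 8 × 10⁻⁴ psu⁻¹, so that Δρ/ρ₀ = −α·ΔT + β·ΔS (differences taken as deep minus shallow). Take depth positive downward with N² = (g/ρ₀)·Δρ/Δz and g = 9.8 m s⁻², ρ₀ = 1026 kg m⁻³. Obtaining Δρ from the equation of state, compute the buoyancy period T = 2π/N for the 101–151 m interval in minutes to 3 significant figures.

ΔT = -5.5 K, ΔS = +2.26 psu (deep − shallow).
Δρ/ρ₀ = −αΔT + βΔS = 1.375 × 10⁻³ + 1.808 × 10⁻³ = 3.183 × 10⁻³, so Δρ ≈ 3.266 kg m⁻³.
N² = (g/ρ₀)·Δρ/Δz = g·(Δρ/ρ₀)/Δz = 9.8 × 3.183 × 10⁻³ / 50 = 6.2387 × 10⁻⁴ s⁻².
N = √(6.2387 × 10⁻⁴) = 0.024977 rad s⁻¹ → T = 2π/N = 251.56 s = 4.1927 min ≈ 4.19 min.

4.19 min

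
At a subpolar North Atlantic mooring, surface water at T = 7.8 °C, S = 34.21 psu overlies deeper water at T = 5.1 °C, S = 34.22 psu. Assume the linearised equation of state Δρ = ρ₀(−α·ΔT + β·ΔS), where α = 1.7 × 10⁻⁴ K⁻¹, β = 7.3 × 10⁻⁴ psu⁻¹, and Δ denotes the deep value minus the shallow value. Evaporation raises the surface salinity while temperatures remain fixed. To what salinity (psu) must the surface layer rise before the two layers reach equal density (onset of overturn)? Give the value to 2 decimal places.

34.85 psu

Neutral buoyancy requires −α(T_deep − T_surf) + β(S_deep − S_surf′) = 0.
S_surf′ = S_deep − (α/β)·ΔT = 34.22 − (1.7 × 10⁻⁴/7.3 × 10⁻⁴)·(-2.7) = 34.8488 psu.
Increase required: 34.8488 − 34.21 = 0.6388 psu.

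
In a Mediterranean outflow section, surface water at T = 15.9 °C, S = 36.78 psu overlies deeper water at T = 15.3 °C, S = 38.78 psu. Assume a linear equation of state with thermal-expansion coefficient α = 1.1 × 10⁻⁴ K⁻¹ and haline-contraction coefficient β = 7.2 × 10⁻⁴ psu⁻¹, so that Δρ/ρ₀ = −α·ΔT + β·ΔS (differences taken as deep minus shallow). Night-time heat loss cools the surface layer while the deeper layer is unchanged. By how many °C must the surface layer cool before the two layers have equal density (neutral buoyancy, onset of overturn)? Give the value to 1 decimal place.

13.7 °C

Neutral buoyancy requires Δρ = 0, i.e. −α(T_deep − T_surf′) + β(S_deep − S_surf) = 0.
T_surf′ = T_deep − (β/α)·ΔS = 15.3 − (7.2 × 10⁻⁴/1.1 × 10⁻⁴)·(+2.00) = 2.209 °C.
Cooling required: 15.9 − (2.209) = 13.691 °C.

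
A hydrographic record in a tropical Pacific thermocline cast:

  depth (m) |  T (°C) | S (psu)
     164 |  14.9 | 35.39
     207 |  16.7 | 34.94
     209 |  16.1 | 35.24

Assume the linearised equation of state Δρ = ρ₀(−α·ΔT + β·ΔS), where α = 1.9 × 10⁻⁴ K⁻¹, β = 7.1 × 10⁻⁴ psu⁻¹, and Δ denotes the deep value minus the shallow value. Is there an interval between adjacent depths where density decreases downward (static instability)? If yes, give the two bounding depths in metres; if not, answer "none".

164–207 m

Evaluate Δρ/ρ₀ = −αΔT + βΔS across each adjacent pair:
  164–207 m: −αΔT+βΔS = −(1.9 × 10⁻⁴)(+1.8)+(7.1 × 10⁻⁴)(-0.45) = -6.6 × 10⁻⁴ → UNSTABLE
  207–209 m: −αΔT+βΔS = −(1.9 × 10⁻⁴)(-0.6)+(7.1 × 10⁻⁴)(+0.30) = 3.3 × 10⁻⁴ → stable
The 164–207 m interval has Δρ < 0: lighter water underlies denser water.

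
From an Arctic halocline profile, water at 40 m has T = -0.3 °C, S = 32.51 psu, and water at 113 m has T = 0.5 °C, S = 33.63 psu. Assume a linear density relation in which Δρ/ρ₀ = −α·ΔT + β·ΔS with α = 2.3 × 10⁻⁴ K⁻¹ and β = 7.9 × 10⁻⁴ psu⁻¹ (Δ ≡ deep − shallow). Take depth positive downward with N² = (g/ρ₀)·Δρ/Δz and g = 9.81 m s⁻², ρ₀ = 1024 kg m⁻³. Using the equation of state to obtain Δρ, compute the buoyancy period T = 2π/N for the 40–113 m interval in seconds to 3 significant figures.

ΔT = +0.8 K, ΔS = +1.12 psu (deep − shallow).
Δρ/ρ₀ = −αΔT + βΔS = -1.84 × 10⁻⁴ + 8.848 × 10⁻⁴ = 7.008 × 10⁻⁴, so Δρ ≈ 0.7176 kg m⁻³.
N² = (g/ρ₀)·Δρ/Δz = g·(Δρ/ρ₀)/Δz = 9.81 × 7.008 × 10⁻⁴ / 73 = 9.4176 × 10⁻⁵ s⁻².
N = √(9.4176 × 10⁻⁵) = 9.7044 × 10⁻³ rad s⁻¹ → T = 2π/N = 647.46 s ≈ 647 s.

647 s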